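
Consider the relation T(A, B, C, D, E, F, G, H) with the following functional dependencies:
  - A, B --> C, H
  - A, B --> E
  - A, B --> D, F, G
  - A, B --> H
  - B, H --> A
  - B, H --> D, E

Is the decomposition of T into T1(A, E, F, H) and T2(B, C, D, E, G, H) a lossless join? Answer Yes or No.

No

T1 ∩ T2 = {E, H}; its closure under F is {E, H}.
T1 ⊄ {E, H} and T2 ⊄ {E, H}, so the split is lossy.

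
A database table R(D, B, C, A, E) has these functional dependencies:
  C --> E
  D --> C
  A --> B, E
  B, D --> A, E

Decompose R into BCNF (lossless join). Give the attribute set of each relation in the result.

{A, B}; {A, D}; {C, D}; {C, E}

Candidate keys of the original relation: {A, D}, {B, D}.
Within {A, B, C, D, E}: {C}⁺ ∩ {A, B, C, D, E} = {C, E}, not the whole set, so C --> E violates BCNF; decompose into {C, E} and {A, B, C, D}.
{C, E} is in BCNF.
Within {A, B, C, D}: {D}⁺ ∩ {A, B, C, D} = {C, D}, not the whole set, so D --> C violates BCNF; decompose into {C, D} and {A, B, D}.
{C, D} is in BCNF.
Within {A, B, D}: {A}⁺ ∩ {A, B, D} = {A, B}, not the whole set, so A --> B violates BCNF; decompose into {A, B} and {A, D}.
{A, B} is in BCNF.
{A, D} is in BCNF.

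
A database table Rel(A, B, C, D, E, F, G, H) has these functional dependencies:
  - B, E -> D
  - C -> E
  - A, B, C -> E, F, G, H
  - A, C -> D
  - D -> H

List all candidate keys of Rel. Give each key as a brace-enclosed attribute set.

{A, B, C}

No FD produces {A, B, C}, so they must be in every candidate key.
{A, B, C} is a candidate key since {A, B, C}⁺ = {A, B, C, D, E, F, G, H} covers every attribute.
Every other attribute set either contains this one or has a smaller closure.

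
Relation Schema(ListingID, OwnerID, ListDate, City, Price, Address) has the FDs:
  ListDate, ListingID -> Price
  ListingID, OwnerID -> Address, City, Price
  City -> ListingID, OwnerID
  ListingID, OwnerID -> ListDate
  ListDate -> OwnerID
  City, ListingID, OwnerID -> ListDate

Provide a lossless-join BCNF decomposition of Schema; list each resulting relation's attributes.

{Address, City, ListDate, ListingID, Price}; {ListDate, OwnerID}

Candidate keys of the original relation: {City}, {ListDate, ListingID}, {ListingID, OwnerID}.
{Address, City, ListDate, ListingID, OwnerID, Price}: {ListDate} determines {ListDate, OwnerID} here but is not a superkey — split on ListDate -> OwnerID, giving {ListDate, OwnerID} and {Address, City, ListDate, ListingID, Price}.
{ListDate, OwnerID} has no BCNF violation.
{Address, City, ListDate, ListingID, Price} has no BCNF violation.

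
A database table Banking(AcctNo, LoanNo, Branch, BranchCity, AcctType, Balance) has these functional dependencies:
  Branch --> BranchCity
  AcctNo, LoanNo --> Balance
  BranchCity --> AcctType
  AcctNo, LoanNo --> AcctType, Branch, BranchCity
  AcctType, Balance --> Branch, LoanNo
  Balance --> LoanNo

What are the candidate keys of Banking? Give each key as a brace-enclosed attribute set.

{AcctNo, Balance}, {AcctNo, LoanNo}

No FD produces {AcctNo}, so it must be in every candidate key.
{AcctNo, Balance} is a candidate key since {AcctNo, Balance}⁺ = {AcctNo, AcctType, Balance, Branch, BranchCity, LoanNo} covers every attribute.
{AcctNo, LoanNo} is a candidate key since {AcctNo, LoanNo}⁺ = {AcctNo, AcctType, Balance, Branch, BranchCity, LoanNo} covers every attribute.
These are minimal and exhaustive — every other superkey contains one of them.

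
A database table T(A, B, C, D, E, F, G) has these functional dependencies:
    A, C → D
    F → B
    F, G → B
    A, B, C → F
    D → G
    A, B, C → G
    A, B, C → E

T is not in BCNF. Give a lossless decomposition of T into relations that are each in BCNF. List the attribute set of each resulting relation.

Candidate keys of the original relation: {A, B, C}, {A, C, F}.
{A, B, C, D, E, F, G}: {A, C} determines {A, C, D, G} here but is not a superkey — split on A, C → D, G, giving {A, C, D, G} and {A, B, C, E, F}.
{A, C, D, G}: {D} determines {D, G} here but is not a superkey — split on D → G, giving {D, G} and {A, C, D}.
{D, G} has no BCNF violation.
{A, C, D} has no BCNF violation.
{A, B, C, E, F}: {F} determines {B, F} here but is not a superkey — split on F → B, giving {B, F} and {A, C, E, F}.
{B, F} has no BCNF violation.
{A, C, E, F} has no BCNF violation.

{A, C, D}; {A, C, E, F}; {B, F}; {D, G}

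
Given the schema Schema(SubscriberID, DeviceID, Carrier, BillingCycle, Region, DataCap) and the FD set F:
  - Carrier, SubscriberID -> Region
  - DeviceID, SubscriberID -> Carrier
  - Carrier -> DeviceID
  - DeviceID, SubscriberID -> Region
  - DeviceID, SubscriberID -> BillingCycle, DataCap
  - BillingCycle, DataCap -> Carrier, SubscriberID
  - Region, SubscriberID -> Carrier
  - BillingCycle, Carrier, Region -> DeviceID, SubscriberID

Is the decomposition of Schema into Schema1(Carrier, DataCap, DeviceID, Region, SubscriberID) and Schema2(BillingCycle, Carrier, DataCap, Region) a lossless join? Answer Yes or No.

No

The shared attributes are {Carrier, DataCap, Region} and {Carrier, DataCap, Region}⁺ = {Carrier, DataCap, DeviceID, Region}.
Neither Schema1 nor Schema2 is contained in that closure, so the decomposition is lossy.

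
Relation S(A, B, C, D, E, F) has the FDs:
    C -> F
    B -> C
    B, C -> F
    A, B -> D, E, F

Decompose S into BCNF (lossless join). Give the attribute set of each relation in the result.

{A, B, D, E}; {B, C}; {C, F}

Candidate key of the original relation: {A, B}.
{A, B, C, D, E, F}: {C} determines {C, F} here but is not a superkey — split on C -> F, giving {C, F} and {A, B, C, D, E}.
{C, F} is in BCNF.
{A, B, C, D, E}: {B} determines {B, C} here but is not a superkey — split on B -> C, giving {B, C} and {A, B, D, E}.
{B, C} is in BCNF.
{A, B, D, E} is in BCNF.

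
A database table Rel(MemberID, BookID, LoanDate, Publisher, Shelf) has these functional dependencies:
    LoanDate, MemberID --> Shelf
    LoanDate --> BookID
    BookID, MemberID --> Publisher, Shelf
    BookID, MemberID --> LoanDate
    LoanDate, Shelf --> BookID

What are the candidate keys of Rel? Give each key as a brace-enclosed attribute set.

{MemberID} never appears on the right of any FD, so every key must include it.
Closure of {BookID, MemberID} is {BookID, LoanDate, MemberID, Publisher, Shelf}, the whole schema; {BookID, MemberID} is a candidate key.
Closure of {LoanDate, MemberID} is {BookID, LoanDate, MemberID, Publisher, Shelf}, the whole schema; {LoanDate, MemberID} is a candidate key.
These are minimal and exhaustive — every other superkey contains one of them.

{BookID, MemberID}, {LoanDate, MemberID}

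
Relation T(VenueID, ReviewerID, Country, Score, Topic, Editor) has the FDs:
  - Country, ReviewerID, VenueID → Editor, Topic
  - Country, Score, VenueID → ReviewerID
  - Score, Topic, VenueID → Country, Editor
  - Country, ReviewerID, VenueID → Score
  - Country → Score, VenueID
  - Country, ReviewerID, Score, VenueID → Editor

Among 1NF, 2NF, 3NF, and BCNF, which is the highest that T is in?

BCNF

Candidate keys: {Country}, {Score, Topic, VenueID}. Prime attributes: {Country, Score, Topic, VenueID}.
The left-hand side of every FD is a superkey, so BCNF is satisfied.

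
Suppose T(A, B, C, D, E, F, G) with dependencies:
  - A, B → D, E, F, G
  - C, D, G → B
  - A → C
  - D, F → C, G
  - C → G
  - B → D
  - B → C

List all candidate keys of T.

Attributes never on any right-hand side: {A} — every candidate key must contain it.
{A, B}⁺ = {A, B, C, D, E, F, G}, which is every attribute, so {A, B} is a candidate key.
{A, D}⁺ = {A, B, C, D, E, F, G}, which is every attribute, so {A, D} is a candidate key.
Any other superkey properly contains one of these, so there are no further candidate keys.

{A, B}, {A, D}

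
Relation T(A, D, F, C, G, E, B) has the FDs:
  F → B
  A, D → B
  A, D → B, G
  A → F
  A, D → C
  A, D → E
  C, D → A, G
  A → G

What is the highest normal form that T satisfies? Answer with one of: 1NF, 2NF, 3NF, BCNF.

1NF

Candidate keys: {A, D}, {C, D}. Prime attributes: {A, C, D}.
F → B: {F}⁺ = {B, F}, which is not all of the attributes, so the left side is not a superkey — BCNF is violated.
F → B has non-prime {B} on the right and a non-superkey on the left, so 3NF fails.
Since {A} ⊂ {A, D} and {A}⁺ ⊇ {B, F, G} with {B, F, G} non-prime, there is a partial dependency; 2NF fails.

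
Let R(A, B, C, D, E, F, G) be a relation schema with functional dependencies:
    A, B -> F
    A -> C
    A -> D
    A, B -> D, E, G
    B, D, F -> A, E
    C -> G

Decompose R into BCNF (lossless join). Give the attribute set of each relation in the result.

Candidate keys of the original relation: {A, B}, {B, D, F}.
In {A, B, C, D, E, F, G}, {A} is not a superkey ({A}⁺ restricted to this set is {A, C, D, G}), so split on A -> C, D, G into {A, C, D, G} and {A, B, E, F}.
In {A, C, D, G}, {C} is not a superkey ({C}⁺ restricted to this set is {C, G}), so split on C -> G into {C, G} and {A, C, D}.
{C, G} has no BCNF violation.
{A, C, D} has no BCNF violation.
{A, B, E, F} has no BCNF violation.

{A, B, E, F}; {A, C, D}; {C, G}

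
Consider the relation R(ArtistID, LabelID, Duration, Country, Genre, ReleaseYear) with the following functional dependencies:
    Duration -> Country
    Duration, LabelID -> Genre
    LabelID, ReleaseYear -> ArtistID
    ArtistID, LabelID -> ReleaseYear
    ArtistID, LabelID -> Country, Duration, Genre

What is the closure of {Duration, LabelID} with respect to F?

{Country, Duration, Genre, LabelID}

Start with {Duration, LabelID}.
Duration -> Country applies; add {Country} → now {Country, Duration, LabelID}.
Duration, LabelID -> Genre applies; add {Genre} → now {Country, Duration, Genre, LabelID}.
No further FD applies.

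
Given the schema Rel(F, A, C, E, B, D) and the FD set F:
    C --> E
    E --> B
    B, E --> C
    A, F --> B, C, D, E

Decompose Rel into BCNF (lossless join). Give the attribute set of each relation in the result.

Candidate key of the original relation: {A, F}.
In {A, B, C, D, E, F}, {C} is not a superkey ({C}⁺ restricted to this set is {B, C, E}), so split on C --> B, E into {B, C, E} and {A, C, D, F}.
{B, C, E}: every determinant is a superkey — BCNF.
{A, C, D, F}: every determinant is a superkey — BCNF.

{A, C, D, F}; {B, C, E}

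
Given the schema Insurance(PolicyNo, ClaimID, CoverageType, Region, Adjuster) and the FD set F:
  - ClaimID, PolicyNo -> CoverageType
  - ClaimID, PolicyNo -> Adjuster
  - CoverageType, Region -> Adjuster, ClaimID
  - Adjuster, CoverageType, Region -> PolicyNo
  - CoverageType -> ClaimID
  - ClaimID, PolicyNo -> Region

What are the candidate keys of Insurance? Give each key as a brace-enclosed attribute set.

{ClaimID, PolicyNo}, {CoverageType, PolicyNo}, {CoverageType, Region}

{ClaimID, PolicyNo}⁺ = {Adjuster, ClaimID, CoverageType, PolicyNo, Region}, which is every attribute, so {ClaimID, PolicyNo} is a candidate key.
{CoverageType, PolicyNo}⁺ = {Adjuster, ClaimID, CoverageType, PolicyNo, Region}, which is every attribute, so {CoverageType, PolicyNo} is a candidate key.
{CoverageType, Region}⁺ = {Adjuster, ClaimID, CoverageType, PolicyNo, Region}, which is every attribute, so {CoverageType, Region} is a candidate key.
No proper subset of any of these is a key, and no other minimal superkey exists.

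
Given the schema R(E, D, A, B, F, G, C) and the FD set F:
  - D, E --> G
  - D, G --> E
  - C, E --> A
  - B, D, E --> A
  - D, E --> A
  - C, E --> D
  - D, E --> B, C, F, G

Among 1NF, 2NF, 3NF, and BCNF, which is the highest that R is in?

Candidate keys: {C, E}, {D, E}, {D, G}. Prime attributes: {C, D, E, G}.
Every FD has a superkey on the left, so the relation is in BCNF.

BCNF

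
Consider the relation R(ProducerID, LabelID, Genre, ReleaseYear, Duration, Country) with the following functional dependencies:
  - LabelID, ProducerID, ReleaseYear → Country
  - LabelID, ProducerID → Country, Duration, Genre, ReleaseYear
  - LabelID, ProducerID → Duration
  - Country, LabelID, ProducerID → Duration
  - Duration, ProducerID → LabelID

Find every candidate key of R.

{ProducerID} never appears on the right of any FD, so every key must include it.
{Duration, ProducerID} is a candidate key since {Duration, ProducerID}⁺ = {Country, Duration, Genre, LabelID, ProducerID, ReleaseYear} covers every attribute.
{LabelID, ProducerID} is a candidate key since {LabelID, ProducerID}⁺ = {Country, Duration, Genre, LabelID, ProducerID, ReleaseYear} covers every attribute.
Any other superkey properly contains one of these, so there are no further candidate keys.

{Duration, ProducerID}, {LabelID, ProducerID}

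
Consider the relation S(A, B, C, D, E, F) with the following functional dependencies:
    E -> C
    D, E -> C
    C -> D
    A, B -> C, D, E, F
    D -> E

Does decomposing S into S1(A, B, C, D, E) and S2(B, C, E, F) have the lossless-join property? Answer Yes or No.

No

Common attributes: {B, C, E}; their closure is {B, C, D, E}.
Neither S1 nor S2 is contained in that closure, so the decomposition is lossy.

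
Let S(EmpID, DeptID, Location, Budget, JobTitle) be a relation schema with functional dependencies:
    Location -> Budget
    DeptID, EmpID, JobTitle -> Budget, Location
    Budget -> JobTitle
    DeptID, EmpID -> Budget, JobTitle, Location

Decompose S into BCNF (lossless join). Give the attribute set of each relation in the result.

Candidate key of the original relation: {DeptID, EmpID}.
In {Budget, DeptID, EmpID, JobTitle, Location}, {Location} is not a superkey ({Location}⁺ restricted to this set is {Budget, JobTitle, Location}), so split on Location -> Budget, JobTitle into {Budget, JobTitle, Location} and {DeptID, EmpID, Location}.
In {Budget, JobTitle, Location}, {Budget} is not a superkey ({Budget}⁺ restricted to this set is {Budget, JobTitle}), so split on Budget -> JobTitle into {Budget, JobTitle} and {Budget, Location}.
{Budget, JobTitle}: every determinant is a superkey — BCNF.
{Budget, Location}: every determinant is a superkey — BCNF.
{DeptID, EmpID, Location}: every determinant is a superkey — BCNF.

{Budget, JobTitle}; {Budget, Location}; {DeptID, EmpID, Location}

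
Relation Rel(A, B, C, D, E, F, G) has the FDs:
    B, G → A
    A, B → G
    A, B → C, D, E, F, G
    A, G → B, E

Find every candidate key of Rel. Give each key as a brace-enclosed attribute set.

{A, B}, {A, G}, {B, G}

Closure of {A, B} is {A, B, C, D, E, F, G}, the whole schema; {A, B} is a candidate key.
Closure of {A, G} is {A, B, C, D, E, F, G}, the whole schema; {A, G} is a candidate key.
Closure of {B, G} is {A, B, C, D, E, F, G}, the whole schema; {B, G} is a candidate key.
These are minimal and exhaustive — every other superkey contains one of them.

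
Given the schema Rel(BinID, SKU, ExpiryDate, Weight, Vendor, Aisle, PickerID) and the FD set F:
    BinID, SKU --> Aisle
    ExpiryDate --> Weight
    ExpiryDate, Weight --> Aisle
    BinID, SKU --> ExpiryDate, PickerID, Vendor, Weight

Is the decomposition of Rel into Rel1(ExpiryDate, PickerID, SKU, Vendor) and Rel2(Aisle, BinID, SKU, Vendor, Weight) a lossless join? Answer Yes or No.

No

The shared attributes are {SKU, Vendor} and {SKU, Vendor}⁺ = {SKU, Vendor}.
The closure covers neither Rel1 nor Rel2 entirely; the join is not lossless.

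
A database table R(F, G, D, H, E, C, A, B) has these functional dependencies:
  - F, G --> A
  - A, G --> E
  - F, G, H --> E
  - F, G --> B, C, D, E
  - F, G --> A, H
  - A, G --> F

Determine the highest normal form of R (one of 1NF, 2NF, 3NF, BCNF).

BCNF

Candidate keys: {A, G}, {F, G}. Prime attributes: {A, F, G}.
Every FD has a superkey on the left, so the relation is in BCNF.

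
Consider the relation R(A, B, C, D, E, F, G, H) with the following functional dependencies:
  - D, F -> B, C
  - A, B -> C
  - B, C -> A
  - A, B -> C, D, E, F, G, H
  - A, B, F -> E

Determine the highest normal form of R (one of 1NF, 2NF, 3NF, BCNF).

BCNF

Candidate keys: {A, B}, {B, C}, {D, F}. Prime attributes: {A, B, C, D, F}.
Each dependency's left side is a superkey — BCNF holds.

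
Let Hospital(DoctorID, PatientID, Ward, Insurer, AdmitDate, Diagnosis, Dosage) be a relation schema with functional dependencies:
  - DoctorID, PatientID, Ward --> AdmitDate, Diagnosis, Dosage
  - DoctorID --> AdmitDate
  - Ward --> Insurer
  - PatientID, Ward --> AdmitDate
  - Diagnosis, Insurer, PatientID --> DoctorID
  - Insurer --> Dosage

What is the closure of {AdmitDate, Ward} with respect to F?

Start with {AdmitDate, Ward}.
Ward --> Insurer applies; add {Insurer} → now {AdmitDate, Insurer, Ward}.
Insurer --> Dosage applies; add {Dosage} → now {AdmitDate, Dosage, Insurer, Ward}.
No further FD applies.

{AdmitDate, Dosage, Insurer, Ward}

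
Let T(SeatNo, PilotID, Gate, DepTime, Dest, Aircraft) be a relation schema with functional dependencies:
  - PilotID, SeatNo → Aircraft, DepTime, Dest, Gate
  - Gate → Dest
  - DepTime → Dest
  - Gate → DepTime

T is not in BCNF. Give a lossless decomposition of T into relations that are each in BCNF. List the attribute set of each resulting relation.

Candidate key of the original relation: {PilotID, SeatNo}.
In {Aircraft, DepTime, Dest, Gate, PilotID, SeatNo}, {Gate} is not a superkey ({Gate}⁺ restricted to this set is {DepTime, Dest, Gate}), so split on Gate → DepTime, Dest into {DepTime, Dest, Gate} and {Aircraft, Gate, PilotID, SeatNo}.
In {DepTime, Dest, Gate}, {DepTime} is not a superkey ({DepTime}⁺ restricted to this set is {DepTime, Dest}), so split on DepTime → Dest into {DepTime, Dest} and {DepTime, Gate}.
{DepTime, Dest} has no BCNF violation.
{DepTime, Gate} has no BCNF violation.
{Aircraft, Gate, PilotID, SeatNo} has no BCNF violation.

{Aircraft, Gate, PilotID, SeatNo}; {DepTime, Dest}; {DepTime, Gate}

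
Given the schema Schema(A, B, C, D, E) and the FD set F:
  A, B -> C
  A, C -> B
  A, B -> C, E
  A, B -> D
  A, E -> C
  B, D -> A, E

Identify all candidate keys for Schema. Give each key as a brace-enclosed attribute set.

{A, B}, {A, C}, {A, E}, {B, D}

Closure of {A, B} is {A, B, C, D, E}, the whole schema; {A, B} is a candidate key.
Closure of {A, C} is {A, B, C, D, E}, the whole schema; {A, C} is a candidate key.
Closure of {A, E} is {A, B, C, D, E}, the whole schema; {A, E} is a candidate key.
Closure of {B, D} is {A, B, C, D, E}, the whole schema; {B, D} is a candidate key.
These are minimal and exhaustive — every other superkey contains one of them.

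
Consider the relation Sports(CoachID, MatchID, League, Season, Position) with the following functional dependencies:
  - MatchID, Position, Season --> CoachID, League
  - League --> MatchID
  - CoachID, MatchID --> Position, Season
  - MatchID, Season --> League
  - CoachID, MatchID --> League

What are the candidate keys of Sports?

{CoachID, League}, {CoachID, MatchID}, {League, Position, Season}, {MatchID, Position, Season}

Closure of {CoachID, League} is {CoachID, League, MatchID, Position, Season}, the whole schema; {CoachID, League} is a candidate key.
Closure of {CoachID, MatchID} is {CoachID, League, MatchID, Position, Season}, the whole schema; {CoachID, MatchID} is a candidate key.
Closure of {League, Position, Season} is {CoachID, League, MatchID, Position, Season}, the whole schema; {League, Position, Season} is a candidate key.
Closure of {MatchID, Position, Season} is {CoachID, League, MatchID, Position, Season}, the whole schema; {MatchID, Position, Season} is a candidate key.
Any other superkey properly contains one of these, so there are no further candidate keys.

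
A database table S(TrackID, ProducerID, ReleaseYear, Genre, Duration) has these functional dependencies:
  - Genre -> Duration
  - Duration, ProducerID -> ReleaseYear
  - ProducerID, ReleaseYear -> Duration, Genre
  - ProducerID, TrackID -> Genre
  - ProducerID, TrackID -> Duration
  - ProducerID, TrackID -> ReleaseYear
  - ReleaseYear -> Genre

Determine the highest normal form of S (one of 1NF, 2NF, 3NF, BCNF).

2NF

Candidate key: {ProducerID, TrackID}. Prime attributes: {ProducerID, TrackID}.
Genre -> Duration: {Genre}⁺ = {Duration, Genre}, which is not all of the attributes, so the left side is not a superkey — BCNF is violated.
Genre -> Duration determines the non-prime attribute {Duration} from a non-superkey — 3NF is violated.
No proper subset of a key has a non-prime attribute in its closure, so there is no partial dependency; 2NF holds.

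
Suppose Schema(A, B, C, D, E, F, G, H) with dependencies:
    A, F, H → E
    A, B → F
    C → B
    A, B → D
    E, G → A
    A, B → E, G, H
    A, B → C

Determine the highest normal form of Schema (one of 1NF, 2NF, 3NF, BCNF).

3NF

Candidate keys: {A, B}, {A, C}, {B, E, G}, {C, E, G}. Prime attributes: {A, B, C, E, G}.
A, F, H → E: {A, F, H}⁺ = {A, E, F, H}, which is not all of the attributes, so the left side is not a superkey — BCNF is violated.
Its right-hand attributes {E} are all prime, as are those of every other non-superkey FD — the relation is in 3NF.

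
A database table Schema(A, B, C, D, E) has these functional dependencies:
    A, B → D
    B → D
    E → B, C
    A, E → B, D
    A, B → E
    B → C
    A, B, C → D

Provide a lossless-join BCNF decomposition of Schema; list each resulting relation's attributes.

{A, E}; {B, C, D}; {B, E}

Candidate keys of the original relation: {A, B}, {A, E}.
{A, B, C, D, E}: {B} determines {B, C, D} here but is not a superkey — split on B → C, D, giving {B, C, D} and {A, B, E}.
{B, C, D}: every determinant is a superkey — BCNF.
{A, B, E}: {E} determines {B, E} here but is not a superkey — split on E → B, giving {B, E} and {A, E}.
{B, E}: every determinant is a superkey — BCNF.
{A, E}: every determinant is a superkey — BCNF.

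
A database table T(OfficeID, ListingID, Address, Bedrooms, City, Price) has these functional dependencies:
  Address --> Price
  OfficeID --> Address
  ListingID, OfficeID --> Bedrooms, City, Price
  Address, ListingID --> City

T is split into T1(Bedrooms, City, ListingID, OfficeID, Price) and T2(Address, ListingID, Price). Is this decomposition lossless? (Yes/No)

T1 ∩ T2 = {ListingID, Price}; its closure under F is {ListingID, Price}.
Neither T1 nor T2 is contained in that closure, so the decomposition is lossy.

No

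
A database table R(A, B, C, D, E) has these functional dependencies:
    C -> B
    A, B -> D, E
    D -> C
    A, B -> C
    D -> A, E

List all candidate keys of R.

{D} is a candidate key since {D}⁺ = {A, B, C, D, E} covers every attribute.
{A, B} is a candidate key since {A, B}⁺ = {A, B, C, D, E} covers every attribute.
{A, C} is a candidate key since {A, C}⁺ = {A, B, C, D, E} covers every attribute.
No proper subset of any of these is a key, and no other minimal superkey exists.

{A, B}, {A, C}, {D}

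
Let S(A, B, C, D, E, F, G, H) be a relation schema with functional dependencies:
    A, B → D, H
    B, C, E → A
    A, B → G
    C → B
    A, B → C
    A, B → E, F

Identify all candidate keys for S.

Closure of {A, B} is {A, B, C, D, E, F, G, H}, the whole schema; {A, B} is a candidate key.
Closure of {A, C} is {A, B, C, D, E, F, G, H}, the whole schema; {A, C} is a candidate key.
Closure of {C, E} is {A, B, C, D, E, F, G, H}, the whole schema; {C, E} is a candidate key.
These are minimal and exhaustive — every other superkey contains one of them.

{A, B}, {A, C}, {C, E}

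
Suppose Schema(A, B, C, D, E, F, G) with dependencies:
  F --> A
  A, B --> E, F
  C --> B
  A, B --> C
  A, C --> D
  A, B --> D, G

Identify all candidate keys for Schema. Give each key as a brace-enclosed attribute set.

{A, B}⁺ = {A, B, C, D, E, F, G}, which is every attribute, so {A, B} is a candidate key.
{A, C}⁺ = {A, B, C, D, E, F, G}, which is every attribute, so {A, C} is a candidate key.
{B, F}⁺ = {A, B, C, D, E, F, G}, which is every attribute, so {B, F} is a candidate key.
{C, F}⁺ = {A, B, C, D, E, F, G}, which is every attribute, so {C, F} is a candidate key.
No proper subset of any of these is a key, and no other minimal superkey exists.

{A, B}, {A, C}, {B, F}, {C, F}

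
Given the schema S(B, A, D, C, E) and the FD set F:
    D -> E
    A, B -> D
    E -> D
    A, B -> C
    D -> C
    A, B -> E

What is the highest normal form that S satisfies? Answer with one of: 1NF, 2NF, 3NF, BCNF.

2NF

Candidate key: {A, B}. Prime attributes: {A, B}.
D -> E: {D}⁺ = {C, D, E}, which is not all of the attributes, so the left side is not a superkey — BCNF is violated.
D -> E has non-prime {E} on the right and a non-superkey on the left, so 3NF fails.
No non-prime attribute depends on a proper subset of any candidate key, so 2NF holds.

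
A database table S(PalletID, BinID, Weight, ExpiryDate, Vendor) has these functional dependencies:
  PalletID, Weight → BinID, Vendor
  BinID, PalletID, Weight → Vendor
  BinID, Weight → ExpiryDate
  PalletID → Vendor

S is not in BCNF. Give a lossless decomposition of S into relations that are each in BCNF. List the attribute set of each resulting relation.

{BinID, ExpiryDate, Weight}; {BinID, PalletID, Weight}; {PalletID, Vendor}

Candidate key of the original relation: {PalletID, Weight}.
In {BinID, ExpiryDate, PalletID, Vendor, Weight}, {BinID, Weight} is not a superkey ({BinID, Weight}⁺ restricted to this set is {BinID, ExpiryDate, Weight}), so split on BinID, Weight → ExpiryDate into {BinID, ExpiryDate, Weight} and {BinID, PalletID, Vendor, Weight}.
{BinID, ExpiryDate, Weight} has no BCNF violation.
In {BinID, PalletID, Vendor, Weight}, {PalletID} is not a superkey ({PalletID}⁺ restricted to this set is {PalletID, Vendor}), so split on PalletID → Vendor into {PalletID, Vendor} and {BinID, PalletID, Weight}.
{PalletID, Vendor} has no BCNF violation.
{BinID, PalletID, Weight} has no BCNF violation.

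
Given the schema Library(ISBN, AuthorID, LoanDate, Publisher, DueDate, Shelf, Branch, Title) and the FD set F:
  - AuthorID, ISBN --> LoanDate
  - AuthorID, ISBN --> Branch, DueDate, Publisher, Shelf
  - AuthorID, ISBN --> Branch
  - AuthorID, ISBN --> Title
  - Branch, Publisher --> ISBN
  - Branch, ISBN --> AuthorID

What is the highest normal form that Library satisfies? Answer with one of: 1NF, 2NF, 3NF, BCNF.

Candidate keys: {AuthorID, ISBN}, {Branch, ISBN}, {Branch, Publisher}. Prime attributes: {AuthorID, Branch, ISBN, Publisher}.
Every FD has a superkey on the left, so the relation is in BCNF.

BCNF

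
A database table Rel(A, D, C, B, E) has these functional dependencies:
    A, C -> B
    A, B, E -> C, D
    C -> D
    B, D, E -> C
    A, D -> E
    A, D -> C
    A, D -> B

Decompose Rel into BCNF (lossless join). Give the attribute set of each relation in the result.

Candidate keys of the original relation: {A, B, E}, {A, C}, {A, D}.
Within {A, B, C, D, E}: {C}⁺ ∩ {A, B, C, D, E} = {C, D}, not the whole set, so C -> D violates BCNF; decompose into {C, D} and {A, B, C, E}.
{C, D}: every determinant is a superkey — BCNF.
{A, B, C, E}: every determinant is a superkey — BCNF.

{A, B, C, E}; {C, D}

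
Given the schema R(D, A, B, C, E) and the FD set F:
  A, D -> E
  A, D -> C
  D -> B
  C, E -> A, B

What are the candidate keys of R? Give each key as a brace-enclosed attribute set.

{A, D}, {C, D, E}

{D} never appears on the right of any FD, so every key must include it.
{A, D}⁺ = {A, B, C, D, E}, which is every attribute, so {A, D} is a candidate key.
{C, D, E}⁺ = {A, B, C, D, E}, which is every attribute, so {C, D, E} is a candidate key.
No proper subset of any of these is a key, and no other minimal superkey exists.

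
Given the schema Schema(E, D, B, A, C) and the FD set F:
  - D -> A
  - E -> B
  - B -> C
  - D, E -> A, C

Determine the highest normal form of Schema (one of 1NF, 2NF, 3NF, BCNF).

1NF

Candidate key: {D, E}. Prime attributes: {D, E}.
For D -> A we have {D}⁺ = {A, D}; {D} is not a superkey, so BCNF fails.
D -> A determines the non-prime attribute {A} from a non-superkey — 3NF is violated.
{D} is a proper subset of the key {D, E}, and {D}⁺ contains the non-prime attribute {A} — a partial dependency, so 2NF is violated.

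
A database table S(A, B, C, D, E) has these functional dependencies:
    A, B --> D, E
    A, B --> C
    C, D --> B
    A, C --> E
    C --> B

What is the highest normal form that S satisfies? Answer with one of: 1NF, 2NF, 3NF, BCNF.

Candidate keys: {A, B}, {A, C}. Prime attributes: {A, B, C}.
C, D --> B: {C, D}⁺ = {B, C, D}, which is not all of the attributes, so the left side is not a superkey — BCNF is violated.
Its right-hand attributes {B} are all prime, as are those of every other non-superkey FD — the relation is in 3NF.

3NF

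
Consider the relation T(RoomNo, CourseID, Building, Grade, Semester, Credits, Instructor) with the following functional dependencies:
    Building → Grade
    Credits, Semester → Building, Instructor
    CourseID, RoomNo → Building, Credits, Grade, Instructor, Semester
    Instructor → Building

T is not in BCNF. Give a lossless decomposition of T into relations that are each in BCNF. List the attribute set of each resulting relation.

Candidate key of the original relation: {CourseID, RoomNo}.
Within {Building, CourseID, Credits, Grade, Instructor, RoomNo, Semester}: {Building}⁺ ∩ {Building, CourseID, Credits, Grade, Instructor, RoomNo, Semester} = {Building, Grade}, not the whole set, so Building → Grade violates BCNF; decompose into {Building, Grade} and {Building, CourseID, Credits, Instructor, RoomNo, Semester}.
{Building, Grade}: every determinant is a superkey — BCNF.
Within {Building, CourseID, Credits, Instructor, RoomNo, Semester}: {Credits, Semester}⁺ ∩ {Building, CourseID, Credits, Instructor, RoomNo, Semester} = {Building, Credits, Instructor, Semester}, not the whole set, so Credits, Semester → Building, Instructor violates BCNF; decompose into {Building, Credits, Instructor, Semester} and {CourseID, Credits, RoomNo, Semester}.
Within {Building, Credits, Instructor, Semester}: {Instructor}⁺ ∩ {Building, Credits, Instructor, Semester} = {Building, Instructor}, not the whole set, so Instructor → Building violates BCNF; decompose into {Building, Instructor} and {Credits, Instructor, Semester}.
{Building, Instructor}: every determinant is a superkey — BCNF.
{Credits, Instructor, Semester}: every determinant is a superkey — BCNF.
{CourseID, Credits, RoomNo, Semester}: every determinant is a superkey — BCNF.

{Building, Grade}; {Building, Instructor}; {CourseID, Credits, RoomNo, Semester}; {Credits, Instructor, Semester}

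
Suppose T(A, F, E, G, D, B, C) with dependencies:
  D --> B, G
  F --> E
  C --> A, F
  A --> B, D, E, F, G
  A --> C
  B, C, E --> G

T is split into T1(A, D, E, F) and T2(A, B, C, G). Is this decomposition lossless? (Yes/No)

Common attributes: {A}; their closure is {A, B, C, D, E, F, G}.
This includes all of T1, so the common attributes are a superkey of T1 — the join is lossless.

Yes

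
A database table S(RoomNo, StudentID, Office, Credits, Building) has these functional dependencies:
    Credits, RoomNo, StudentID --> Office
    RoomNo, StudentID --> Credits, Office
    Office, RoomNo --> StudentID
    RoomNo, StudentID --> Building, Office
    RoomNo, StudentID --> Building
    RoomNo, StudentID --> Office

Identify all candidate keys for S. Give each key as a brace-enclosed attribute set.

{Office, RoomNo}, {RoomNo, StudentID}

{RoomNo} never appears on the right of any FD, so every key must include it.
{Office, RoomNo} is a candidate key since {Office, RoomNo}⁺ = {Building, Credits, Office, RoomNo, StudentID} covers every attribute.
{RoomNo, StudentID} is a candidate key since {RoomNo, StudentID}⁺ = {Building, Credits, Office, RoomNo, StudentID} covers every attribute.
Any other superkey properly contains one of these, so there are no further candidate keys.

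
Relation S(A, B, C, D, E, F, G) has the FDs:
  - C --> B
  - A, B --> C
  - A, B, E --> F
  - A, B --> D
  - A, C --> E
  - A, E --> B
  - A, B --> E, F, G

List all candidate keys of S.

Attributes never on any right-hand side: {A} — every candidate key must contain it.
{A, B} is a candidate key since {A, B}⁺ = {A, B, C, D, E, F, G} covers every attribute.
{A, C} is a candidate key since {A, C}⁺ = {A, B, C, D, E, F, G} covers every attribute.
{A, E} is a candidate key since {A, E}⁺ = {A, B, C, D, E, F, G} covers every attribute.
Any other superkey properly contains one of these, so there are no further candidate keys.

{A, B}, {A, C}, {A, E}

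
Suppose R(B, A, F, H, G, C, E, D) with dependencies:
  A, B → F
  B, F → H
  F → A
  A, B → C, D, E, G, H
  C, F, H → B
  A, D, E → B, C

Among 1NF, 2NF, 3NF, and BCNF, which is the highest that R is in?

Candidate keys: {A, B}, {A, D, E}, {B, F}, {C, F, H}, {D, E, F}. Prime attributes: {A, B, C, D, E, F, H}.
F → A: {F}⁺ = {A, F}, which is not all of the attributes, so the left side is not a superkey — BCNF is violated.
Its right-hand attributes {A} are all prime, as are those of every other non-superkey FD — the relation is in 3NF.

3NF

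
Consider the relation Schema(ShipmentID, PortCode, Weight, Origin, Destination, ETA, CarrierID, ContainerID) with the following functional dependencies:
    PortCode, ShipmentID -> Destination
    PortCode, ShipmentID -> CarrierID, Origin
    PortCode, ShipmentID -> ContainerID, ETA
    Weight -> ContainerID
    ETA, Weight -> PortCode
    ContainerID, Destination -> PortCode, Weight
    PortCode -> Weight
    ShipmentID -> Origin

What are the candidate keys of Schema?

{ContainerID, Destination, ShipmentID}, {Destination, ShipmentID, Weight}, {ETA, ShipmentID, Weight}, {PortCode, ShipmentID}

Attributes never on any right-hand side: {ShipmentID} — every candidate key must contain it.
{PortCode, ShipmentID} is a candidate key since {PortCode, ShipmentID}⁺ = {CarrierID, ContainerID, Destination, ETA, Origin, PortCode, ShipmentID, Weight} covers every attribute.
{ContainerID, Destination, ShipmentID} is a candidate key since {ContainerID, Destination, ShipmentID}⁺ = {CarrierID, ContainerID, Destination, ETA, Origin, PortCode, ShipmentID, Weight} covers every attribute.
{Destination, ShipmentID, Weight} is a candidate key since {Destination, ShipmentID, Weight}⁺ = {CarrierID, ContainerID, Destination, ETA, Origin, PortCode, ShipmentID, Weight} covers every attribute.
{ETA, ShipmentID, Weight} is a candidate key since {ETA, ShipmentID, Weight}⁺ = {CarrierID, ContainerID, Destination, ETA, Origin, PortCode, ShipmentID, Weight} covers every attribute.
These are minimal and exhaustive — every other superkey contains one of them.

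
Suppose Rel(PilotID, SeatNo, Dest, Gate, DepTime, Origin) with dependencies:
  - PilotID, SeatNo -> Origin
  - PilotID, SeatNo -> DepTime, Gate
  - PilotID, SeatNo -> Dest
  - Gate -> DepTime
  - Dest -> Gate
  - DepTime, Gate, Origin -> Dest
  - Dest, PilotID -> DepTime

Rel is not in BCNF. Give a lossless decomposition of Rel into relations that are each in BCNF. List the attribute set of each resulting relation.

{DepTime, Gate}; {Dest, Gate}; {Dest, Origin, PilotID, SeatNo}

Candidate key of the original relation: {PilotID, SeatNo}.
In {DepTime, Dest, Gate, Origin, PilotID, SeatNo}, {Gate} is not a superkey ({Gate}⁺ restricted to this set is {DepTime, Gate}), so split on Gate -> DepTime into {DepTime, Gate} and {Dest, Gate, Origin, PilotID, SeatNo}.
{DepTime, Gate}: every determinant is a superkey — BCNF.
In {Dest, Gate, Origin, PilotID, SeatNo}, {Dest} is not a superkey ({Dest}⁺ restricted to this set is {Dest, Gate}), so split on Dest -> Gate into {Dest, Gate} and {Dest, Origin, PilotID, SeatNo}.
{Dest, Gate}: every determinant is a superkey — BCNF.
{Dest, Origin, PilotID, SeatNo}: every determinant is a superkey — BCNF.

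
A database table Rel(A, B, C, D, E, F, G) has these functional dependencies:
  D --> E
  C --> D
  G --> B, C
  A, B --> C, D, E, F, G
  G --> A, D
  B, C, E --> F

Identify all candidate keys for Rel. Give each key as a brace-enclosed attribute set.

Closure of {G} is {A, B, C, D, E, F, G}, the whole schema; {G} is a candidate key.
Closure of {A, B} is {A, B, C, D, E, F, G}, the whole schema; {A, B} is a candidate key.
These are minimal and exhaustive — every other superkey contains one of them.

{A, B}, {G}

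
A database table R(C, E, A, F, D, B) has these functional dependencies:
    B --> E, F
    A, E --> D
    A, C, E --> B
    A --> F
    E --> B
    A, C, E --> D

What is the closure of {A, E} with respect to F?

Start with {A, E}.
A, E --> D applies; add {D} → now {A, D, E}.
A --> F applies; add {F} → now {A, D, E, F}.
E --> B applies; add {B} → now {A, B, D, E, F}.
No further FD applies.

{A, B, D, E, F}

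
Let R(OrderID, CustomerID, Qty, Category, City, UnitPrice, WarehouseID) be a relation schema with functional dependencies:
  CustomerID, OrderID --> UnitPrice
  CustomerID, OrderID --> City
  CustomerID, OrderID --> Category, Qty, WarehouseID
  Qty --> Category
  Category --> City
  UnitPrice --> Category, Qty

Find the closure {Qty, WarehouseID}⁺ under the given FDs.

Start with {Qty, WarehouseID}.
Qty --> Category applies; add {Category} → now {Category, Qty, WarehouseID}.
Category --> City applies; add {City} → now {Category, City, Qty, WarehouseID}.
No further FD applies.

{Category, City, Qty, WarehouseID}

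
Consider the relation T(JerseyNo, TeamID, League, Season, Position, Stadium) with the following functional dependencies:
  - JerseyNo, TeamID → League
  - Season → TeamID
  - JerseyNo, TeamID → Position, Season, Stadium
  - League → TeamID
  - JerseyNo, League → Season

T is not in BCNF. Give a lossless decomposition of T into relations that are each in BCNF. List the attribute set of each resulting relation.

{JerseyNo, League, Position, Season, Stadium}; {Season, TeamID}

Candidate keys of the original relation: {JerseyNo, League}, {JerseyNo, Season}, {JerseyNo, TeamID}.
In {JerseyNo, League, Position, Season, Stadium, TeamID}, {Season} is not a superkey ({Season}⁺ restricted to this set is {Season, TeamID}), so split on Season → TeamID into {Season, TeamID} and {JerseyNo, League, Position, Season, Stadium}.
{Season, TeamID}: every determinant is a superkey — BCNF.
{JerseyNo, League, Position, Season, Stadium}: every determinant is a superkey — BCNF.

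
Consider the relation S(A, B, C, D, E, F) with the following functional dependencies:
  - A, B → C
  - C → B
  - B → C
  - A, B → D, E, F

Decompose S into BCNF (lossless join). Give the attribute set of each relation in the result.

{A, C, D, E, F}; {B, C}

Candidate keys of the original relation: {A, B}, {A, C}.
{A, B, C, D, E, F}: {C} determines {B, C} here but is not a superkey — split on C → B, giving {B, C} and {A, C, D, E, F}.
{B, C} has no BCNF violation.
{A, C, D, E, F} has no BCNF violation.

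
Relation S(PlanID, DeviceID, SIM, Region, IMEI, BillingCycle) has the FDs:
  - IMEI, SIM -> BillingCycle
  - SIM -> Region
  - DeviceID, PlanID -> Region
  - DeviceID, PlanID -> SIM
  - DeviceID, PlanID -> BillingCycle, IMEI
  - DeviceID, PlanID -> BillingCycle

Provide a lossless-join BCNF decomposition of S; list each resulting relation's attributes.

Candidate key of the original relation: {DeviceID, PlanID}.
Within {BillingCycle, DeviceID, IMEI, PlanID, Region, SIM}: {IMEI, SIM}⁺ ∩ {BillingCycle, DeviceID, IMEI, PlanID, Region, SIM} = {BillingCycle, IMEI, Region, SIM}, not the whole set, so IMEI, SIM -> BillingCycle, Region violates BCNF; decompose into {BillingCycle, IMEI, Region, SIM} and {DeviceID, IMEI, PlanID, SIM}.
Within {BillingCycle, IMEI, Region, SIM}: {SIM}⁺ ∩ {BillingCycle, IMEI, Region, SIM} = {Region, SIM}, not the whole set, so SIM -> Region violates BCNF; decompose into {Region, SIM} and {BillingCycle, IMEI, SIM}.
{Region, SIM}: every determinant is a superkey — BCNF.
{BillingCycle, IMEI, SIM}: every determinant is a superkey — BCNF.
{DeviceID, IMEI, PlanID, SIM}: every determinant is a superkey — BCNF.

{BillingCycle, IMEI, SIM}; {DeviceID, IMEI, PlanID, SIM}; {Region, SIM}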